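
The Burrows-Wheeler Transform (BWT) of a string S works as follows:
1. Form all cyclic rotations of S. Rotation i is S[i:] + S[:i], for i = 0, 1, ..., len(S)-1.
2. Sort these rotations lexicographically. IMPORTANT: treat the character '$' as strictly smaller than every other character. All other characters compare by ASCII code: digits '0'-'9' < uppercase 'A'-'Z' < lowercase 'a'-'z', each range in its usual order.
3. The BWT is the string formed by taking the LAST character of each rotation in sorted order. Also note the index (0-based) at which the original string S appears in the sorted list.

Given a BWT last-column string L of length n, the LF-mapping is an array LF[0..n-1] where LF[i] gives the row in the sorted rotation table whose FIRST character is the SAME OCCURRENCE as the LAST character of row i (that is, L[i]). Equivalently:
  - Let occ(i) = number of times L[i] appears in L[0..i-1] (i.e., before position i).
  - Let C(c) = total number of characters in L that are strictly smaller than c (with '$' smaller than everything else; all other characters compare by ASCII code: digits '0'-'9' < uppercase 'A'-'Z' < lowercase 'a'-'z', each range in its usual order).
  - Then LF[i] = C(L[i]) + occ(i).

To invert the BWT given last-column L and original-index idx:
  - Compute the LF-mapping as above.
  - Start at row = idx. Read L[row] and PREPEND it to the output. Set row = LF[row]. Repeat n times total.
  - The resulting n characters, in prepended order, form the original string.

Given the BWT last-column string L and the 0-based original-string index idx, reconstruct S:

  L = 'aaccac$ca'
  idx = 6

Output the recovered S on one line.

LF mapping: 1 2 5 6 3 7 0 8 4
Walk LF starting at row 6, prepending L[row]:
  step 1: row=6, L[6]='$', prepend. Next row=LF[6]=0
  step 2: row=0, L[0]='a', prepend. Next row=LF[0]=1
  step 3: row=1, L[1]='a', prepend. Next row=LF[1]=2
  step 4: row=2, L[2]='c', prepend. Next row=LF[2]=5
  step 5: row=5, L[5]='c', prepend. Next row=LF[5]=7
  step 6: row=7, L[7]='c', prepend. Next row=LF[7]=8
  step 7: row=8, L[8]='a', prepend. Next row=LF[8]=4
  step 8: row=4, L[4]='a', prepend. Next row=LF[4]=3
  step 9: row=3, L[3]='c', prepend. Next row=LF[3]=6
Reversed output: caacccaa$

Answer: caacccaa$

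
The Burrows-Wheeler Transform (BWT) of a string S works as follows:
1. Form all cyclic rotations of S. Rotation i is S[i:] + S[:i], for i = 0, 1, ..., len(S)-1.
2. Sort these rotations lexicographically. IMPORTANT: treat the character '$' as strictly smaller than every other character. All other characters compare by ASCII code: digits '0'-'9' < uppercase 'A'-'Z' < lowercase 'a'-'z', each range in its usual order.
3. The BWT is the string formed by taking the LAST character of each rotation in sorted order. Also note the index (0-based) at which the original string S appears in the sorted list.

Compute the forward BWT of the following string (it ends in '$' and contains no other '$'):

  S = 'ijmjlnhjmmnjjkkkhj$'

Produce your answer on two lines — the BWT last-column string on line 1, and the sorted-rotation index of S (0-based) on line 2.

Answer: jkn$hnjmihkkjjjjmlm
3

Derivation:
All 19 rotations (rotation i = S[i:]+S[:i]):
  rot[0] = ijmjlnhjmmnjjkkkhj$
  rot[1] = jmjlnhjmmnjjkkkhj$i
  rot[2] = mjlnhjmmnjjkkkhj$ij
  rot[3] = jlnhjmmnjjkkkhj$ijm
  rot[4] = lnhjmmnjjkkkhj$ijmj
  rot[5] = nhjmmnjjkkkhj$ijmjl
  rot[6] = hjmmnjjkkkhj$ijmjln
  rot[7] = jmmnjjkkkhj$ijmjlnh
  rot[8] = mmnjjkkkhj$ijmjlnhj
  rot[9] = mnjjkkkhj$ijmjlnhjm
  rot[10] = njjkkkhj$ijmjlnhjmm
  rot[11] = jjkkkhj$ijmjlnhjmmn
  rot[12] = jkkkhj$ijmjlnhjmmnj
  rot[13] = kkkhj$ijmjlnhjmmnjj
  rot[14] = kkhj$ijmjlnhjmmnjjk
  rot[15] = khj$ijmjlnhjmmnjjkk
  rot[16] = hj$ijmjlnhjmmnjjkkk
  rot[17] = j$ijmjlnhjmmnjjkkkh
  rot[18] = $ijmjlnhjmmnjjkkkhj
Sorted (with $ < everything):
  sorted[0] = $ijmjlnhjmmnjjkkkhj  (last char: 'j')
  sorted[1] = hj$ijmjlnhjmmnjjkkk  (last char: 'k')
  sorted[2] = hjmmnjjkkkhj$ijmjln  (last char: 'n')
  sorted[3] = ijmjlnhjmmnjjkkkhj$  (last char: '$')
  sorted[4] = j$ijmjlnhjmmnjjkkkh  (last char: 'h')
  sorted[5] = jjkkkhj$ijmjlnhjmmn  (last char: 'n')
  sorted[6] = jkkkhj$ijmjlnhjmmnj  (last char: 'j')
  sorted[7] = jlnhjmmnjjkkkhj$ijm  (last char: 'm')
  sorted[8] = jmjlnhjmmnjjkkkhj$i  (last char: 'i')
  sorted[9] = jmmnjjkkkhj$ijmjlnh  (last char: 'h')
  sorted[10] = khj$ijmjlnhjmmnjjkk  (last char: 'k')
  sorted[11] = kkhj$ijmjlnhjmmnjjk  (last char: 'k')
  sorted[12] = kkkhj$ijmjlnhjmmnjj  (last char: 'j')
  sorted[13] = lnhjmmnjjkkkhj$ijmj  (last char: 'j')
  sorted[14] = mjlnhjmmnjjkkkhj$ij  (last char: 'j')
  sorted[15] = mmnjjkkkhj$ijmjlnhj  (last char: 'j')
  sorted[16] = mnjjkkkhj$ijmjlnhjm  (last char: 'm')
  sorted[17] = nhjmmnjjkkkhj$ijmjl  (last char: 'l')
  sorted[18] = njjkkkhj$ijmjlnhjmm  (last char: 'm')
Last column: jkn$hnjmihkkjjjjmlm
Original string S is at sorted index 3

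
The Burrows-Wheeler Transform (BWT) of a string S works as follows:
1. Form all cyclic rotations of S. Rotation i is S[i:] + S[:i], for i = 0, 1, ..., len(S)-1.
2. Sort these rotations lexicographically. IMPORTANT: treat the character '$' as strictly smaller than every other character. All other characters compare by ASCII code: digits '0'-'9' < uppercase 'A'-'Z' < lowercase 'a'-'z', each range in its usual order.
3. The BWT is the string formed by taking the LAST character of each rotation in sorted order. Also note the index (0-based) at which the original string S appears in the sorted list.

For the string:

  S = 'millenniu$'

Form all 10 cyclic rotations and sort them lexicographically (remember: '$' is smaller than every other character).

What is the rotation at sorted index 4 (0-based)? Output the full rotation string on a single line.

All 10 rotations (rotation i = S[i:]+S[:i]):
  rot[0] = millenniu$
  rot[1] = illenniu$m
  rot[2] = llenniu$mi
  rot[3] = lenniu$mil
  rot[4] = enniu$mill
  rot[5] = nniu$mille
  rot[6] = niu$millen
  rot[7] = iu$millenn
  rot[8] = u$millenni
  rot[9] = $millenniu
Sorted (with $ < everything):
  sorted[0] = $millenniu
  sorted[1] = enniu$mill
  sorted[2] = illenniu$m
  sorted[3] = iu$millenn
  sorted[4] = lenniu$mil
  sorted[5] = llenniu$mi
  sorted[6] = millenniu$
  sorted[7] = niu$millen
  sorted[8] = nniu$mille
  sorted[9] = u$millenni
sorted[4] = lenniu$mil

Answer: lenniu$mil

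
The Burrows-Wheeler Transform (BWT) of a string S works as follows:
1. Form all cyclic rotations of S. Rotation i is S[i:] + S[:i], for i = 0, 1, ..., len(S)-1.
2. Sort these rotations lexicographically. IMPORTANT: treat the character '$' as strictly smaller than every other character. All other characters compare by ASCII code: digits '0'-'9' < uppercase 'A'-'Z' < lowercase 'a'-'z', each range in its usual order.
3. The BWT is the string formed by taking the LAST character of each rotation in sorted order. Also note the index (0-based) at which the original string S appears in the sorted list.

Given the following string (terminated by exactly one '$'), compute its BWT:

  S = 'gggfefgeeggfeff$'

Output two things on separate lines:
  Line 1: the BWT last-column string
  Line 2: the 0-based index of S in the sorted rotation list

All 16 rotations (rotation i = S[i:]+S[:i]):
  rot[0] = gggfefgeeggfeff$
  rot[1] = ggfefgeeggfeff$g
  rot[2] = gfefgeeggfeff$gg
  rot[3] = fefgeeggfeff$ggg
  rot[4] = efgeeggfeff$gggf
  rot[5] = fgeeggfeff$gggfe
  rot[6] = geeggfeff$gggfef
  rot[7] = eeggfeff$gggfefg
  rot[8] = eggfeff$gggfefge
  rot[9] = ggfeff$gggfefgee
  rot[10] = gfeff$gggfefgeeg
  rot[11] = feff$gggfefgeegg
  rot[12] = eff$gggfefgeeggf
  rot[13] = ff$gggfefgeeggfe
  rot[14] = f$gggfefgeeggfef
  rot[15] = $gggfefgeeggfeff
Sorted (with $ < everything):
  sorted[0] = $gggfefgeeggfeff  (last char: 'f')
  sorted[1] = eeggfeff$gggfefg  (last char: 'g')
  sorted[2] = eff$gggfefgeeggf  (last char: 'f')
  sorted[3] = efgeeggfeff$gggf  (last char: 'f')
  sorted[4] = eggfeff$gggfefge  (last char: 'e')
  sorted[5] = f$gggfefgeeggfef  (last char: 'f')
  sorted[6] = feff$gggfefgeegg  (last char: 'g')
  sorted[7] = fefgeeggfeff$ggg  (last char: 'g')
  sorted[8] = ff$gggfefgeeggfe  (last char: 'e')
  sorted[9] = fgeeggfeff$gggfe  (last char: 'e')
  sorted[10] = geeggfeff$gggfef  (last char: 'f')
  sorted[11] = gfeff$gggfefgeeg  (last char: 'g')
  sorted[12] = gfefgeeggfeff$gg  (last char: 'g')
  sorted[13] = ggfeff$gggfefgee  (last char: 'e')
  sorted[14] = ggfefgeeggfeff$g  (last char: 'g')
  sorted[15] = gggfefgeeggfeff$  (last char: '$')
Last column: fgffefggeefggeg$
Original string S is at sorted index 15

Answer: fgffefggeefggeg$
15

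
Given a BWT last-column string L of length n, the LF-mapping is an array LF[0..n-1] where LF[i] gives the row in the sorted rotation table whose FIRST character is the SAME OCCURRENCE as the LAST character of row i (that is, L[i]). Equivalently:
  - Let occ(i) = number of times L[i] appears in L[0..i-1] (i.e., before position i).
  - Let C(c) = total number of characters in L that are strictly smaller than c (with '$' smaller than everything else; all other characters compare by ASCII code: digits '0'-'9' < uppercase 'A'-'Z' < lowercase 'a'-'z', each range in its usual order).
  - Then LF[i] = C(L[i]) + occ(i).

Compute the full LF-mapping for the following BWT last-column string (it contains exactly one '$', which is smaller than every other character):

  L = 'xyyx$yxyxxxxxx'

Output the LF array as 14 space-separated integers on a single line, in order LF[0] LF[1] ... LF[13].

Answer: 1 10 11 2 0 12 3 13 4 5 6 7 8 9

Derivation:
Char counts: '$':1, 'x':9, 'y':4
C (first-col start): C('$')=0, C('x')=1, C('y')=10
L[0]='x': occ=0, LF[0]=C('x')+0=1+0=1
L[1]='y': occ=0, LF[1]=C('y')+0=10+0=10
L[2]='y': occ=1, LF[2]=C('y')+1=10+1=11
L[3]='x': occ=1, LF[3]=C('x')+1=1+1=2
L[4]='$': occ=0, LF[4]=C('$')+0=0+0=0
L[5]='y': occ=2, LF[5]=C('y')+2=10+2=12
L[6]='x': occ=2, LF[6]=C('x')+2=1+2=3
L[7]='y': occ=3, LF[7]=C('y')+3=10+3=13
L[8]='x': occ=3, LF[8]=C('x')+3=1+3=4
L[9]='x': occ=4, LF[9]=C('x')+4=1+4=5
L[10]='x': occ=5, LF[10]=C('x')+5=1+5=6
L[11]='x': occ=6, LF[11]=C('x')+6=1+6=7
L[12]='x': occ=7, LF[12]=C('x')+7=1+7=8
L[13]='x': occ=8, LF[13]=C('x')+8=1+8=9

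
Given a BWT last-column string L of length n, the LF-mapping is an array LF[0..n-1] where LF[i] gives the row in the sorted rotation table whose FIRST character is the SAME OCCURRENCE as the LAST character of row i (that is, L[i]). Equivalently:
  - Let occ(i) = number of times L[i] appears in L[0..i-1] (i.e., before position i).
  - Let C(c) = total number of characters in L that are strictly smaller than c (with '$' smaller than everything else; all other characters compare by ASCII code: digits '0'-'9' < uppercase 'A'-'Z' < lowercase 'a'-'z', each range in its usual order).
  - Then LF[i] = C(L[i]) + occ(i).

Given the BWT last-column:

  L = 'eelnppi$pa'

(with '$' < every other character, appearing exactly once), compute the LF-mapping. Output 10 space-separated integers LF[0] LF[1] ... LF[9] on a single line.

Answer: 2 3 5 6 7 8 4 0 9 1

Derivation:
Char counts: '$':1, 'a':1, 'e':2, 'i':1, 'l':1, 'n':1, 'p':3
C (first-col start): C('$')=0, C('a')=1, C('e')=2, C('i')=4, C('l')=5, C('n')=6, C('p')=7
L[0]='e': occ=0, LF[0]=C('e')+0=2+0=2
L[1]='e': occ=1, LF[1]=C('e')+1=2+1=3
L[2]='l': occ=0, LF[2]=C('l')+0=5+0=5
L[3]='n': occ=0, LF[3]=C('n')+0=6+0=6
L[4]='p': occ=0, LF[4]=C('p')+0=7+0=7
L[5]='p': occ=1, LF[5]=C('p')+1=7+1=8
L[6]='i': occ=0, LF[6]=C('i')+0=4+0=4
L[7]='$': occ=0, LF[7]=C('$')+0=0+0=0
L[8]='p': occ=2, LF[8]=C('p')+2=7+2=9
L[9]='a': occ=0, LF[9]=C('a')+0=1+0=1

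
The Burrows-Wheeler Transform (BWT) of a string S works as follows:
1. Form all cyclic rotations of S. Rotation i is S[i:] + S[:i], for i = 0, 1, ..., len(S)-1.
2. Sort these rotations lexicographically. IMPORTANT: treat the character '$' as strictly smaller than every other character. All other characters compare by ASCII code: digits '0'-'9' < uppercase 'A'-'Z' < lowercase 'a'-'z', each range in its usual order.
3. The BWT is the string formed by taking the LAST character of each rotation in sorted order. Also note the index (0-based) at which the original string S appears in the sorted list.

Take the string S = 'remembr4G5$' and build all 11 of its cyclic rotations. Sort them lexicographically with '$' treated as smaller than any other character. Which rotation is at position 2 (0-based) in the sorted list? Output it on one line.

Answer: 5$remembr4G

Derivation:
All 11 rotations (rotation i = S[i:]+S[:i]):
  rot[0] = remembr4G5$
  rot[1] = emembr4G5$r
  rot[2] = membr4G5$re
  rot[3] = embr4G5$rem
  rot[4] = mbr4G5$reme
  rot[5] = br4G5$remem
  rot[6] = r4G5$rememb
  rot[7] = 4G5$remembr
  rot[8] = G5$remembr4
  rot[9] = 5$remembr4G
  rot[10] = $remembr4G5
Sorted (with $ < everything):
  sorted[0] = $remembr4G5
  sorted[1] = 4G5$remembr
  sorted[2] = 5$remembr4G
  sorted[3] = G5$remembr4
  sorted[4] = br4G5$remem
  sorted[5] = embr4G5$rem
  sorted[6] = emembr4G5$r
  sorted[7] = mbr4G5$reme
  sorted[8] = membr4G5$re
  sorted[9] = r4G5$rememb
  sorted[10] = remembr4G5$
sorted[2] = 5$remembr4G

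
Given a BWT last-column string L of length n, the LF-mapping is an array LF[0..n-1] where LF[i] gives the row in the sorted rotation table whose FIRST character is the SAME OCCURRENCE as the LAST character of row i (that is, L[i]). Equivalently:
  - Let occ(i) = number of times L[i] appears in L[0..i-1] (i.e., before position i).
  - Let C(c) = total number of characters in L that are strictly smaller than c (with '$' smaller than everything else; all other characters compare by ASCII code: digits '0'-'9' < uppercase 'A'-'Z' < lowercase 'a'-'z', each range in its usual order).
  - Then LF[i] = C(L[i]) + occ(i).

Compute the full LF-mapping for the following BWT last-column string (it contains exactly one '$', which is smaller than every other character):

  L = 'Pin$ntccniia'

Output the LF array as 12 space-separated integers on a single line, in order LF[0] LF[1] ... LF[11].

Char counts: '$':1, 'P':1, 'a':1, 'c':2, 'i':3, 'n':3, 't':1
C (first-col start): C('$')=0, C('P')=1, C('a')=2, C('c')=3, C('i')=5, C('n')=8, C('t')=11
L[0]='P': occ=0, LF[0]=C('P')+0=1+0=1
L[1]='i': occ=0, LF[1]=C('i')+0=5+0=5
L[2]='n': occ=0, LF[2]=C('n')+0=8+0=8
L[3]='$': occ=0, LF[3]=C('$')+0=0+0=0
L[4]='n': occ=1, LF[4]=C('n')+1=8+1=9
L[5]='t': occ=0, LF[5]=C('t')+0=11+0=11
L[6]='c': occ=0, LF[6]=C('c')+0=3+0=3
L[7]='c': occ=1, LF[7]=C('c')+1=3+1=4
L[8]='n': occ=2, LF[8]=C('n')+2=8+2=10
L[9]='i': occ=1, LF[9]=C('i')+1=5+1=6
L[10]='i': occ=2, LF[10]=C('i')+2=5+2=7
L[11]='a': occ=0, LF[11]=C('a')+0=2+0=2

Answer: 1 5 8 0 9 11 3 4 10 6 7 2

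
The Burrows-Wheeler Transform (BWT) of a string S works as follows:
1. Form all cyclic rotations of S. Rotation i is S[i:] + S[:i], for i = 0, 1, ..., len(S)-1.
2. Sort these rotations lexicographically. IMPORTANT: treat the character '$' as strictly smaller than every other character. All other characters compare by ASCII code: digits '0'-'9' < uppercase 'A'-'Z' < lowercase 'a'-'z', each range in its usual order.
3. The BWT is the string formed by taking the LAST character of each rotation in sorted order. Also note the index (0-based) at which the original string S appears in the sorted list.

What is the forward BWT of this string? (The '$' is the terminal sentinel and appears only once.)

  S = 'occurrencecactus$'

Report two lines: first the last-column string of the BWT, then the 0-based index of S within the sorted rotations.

All 17 rotations (rotation i = S[i:]+S[:i]):
  rot[0] = occurrencecactus$
  rot[1] = ccurrencecactus$o
  rot[2] = currencecactus$oc
  rot[3] = urrencecactus$occ
  rot[4] = rrencecactus$occu
  rot[5] = rencecactus$occur
  rot[6] = encecactus$occurr
  rot[7] = ncecactus$occurre
  rot[8] = cecactus$occurren
  rot[9] = ecactus$occurrenc
  rot[10] = cactus$occurrence
  rot[11] = actus$occurrencec
  rot[12] = ctus$occurrenceca
  rot[13] = tus$occurrencecac
  rot[14] = us$occurrencecact
  rot[15] = s$occurrencecactu
  rot[16] = $occurrencecactus
Sorted (with $ < everything):
  sorted[0] = $occurrencecactus  (last char: 's')
  sorted[1] = actus$occurrencec  (last char: 'c')
  sorted[2] = cactus$occurrence  (last char: 'e')
  sorted[3] = ccurrencecactus$o  (last char: 'o')
  sorted[4] = cecactus$occurren  (last char: 'n')
  sorted[5] = ctus$occurrenceca  (last char: 'a')
  sorted[6] = currencecactus$oc  (last char: 'c')
  sorted[7] = ecactus$occurrenc  (last char: 'c')
  sorted[8] = encecactus$occurr  (last char: 'r')
  sorted[9] = ncecactus$occurre  (last char: 'e')
  sorted[10] = occurrencecactus$  (last char: '$')
  sorted[11] = rencecactus$occur  (last char: 'r')
  sorted[12] = rrencecactus$occu  (last char: 'u')
  sorted[13] = s$occurrencecactu  (last char: 'u')
  sorted[14] = tus$occurrencecac  (last char: 'c')
  sorted[15] = urrencecactus$occ  (last char: 'c')
  sorted[16] = us$occurrencecact  (last char: 't')
Last column: sceonaccre$ruucct
Original string S is at sorted index 10

Answer: sceonaccre$ruucct
10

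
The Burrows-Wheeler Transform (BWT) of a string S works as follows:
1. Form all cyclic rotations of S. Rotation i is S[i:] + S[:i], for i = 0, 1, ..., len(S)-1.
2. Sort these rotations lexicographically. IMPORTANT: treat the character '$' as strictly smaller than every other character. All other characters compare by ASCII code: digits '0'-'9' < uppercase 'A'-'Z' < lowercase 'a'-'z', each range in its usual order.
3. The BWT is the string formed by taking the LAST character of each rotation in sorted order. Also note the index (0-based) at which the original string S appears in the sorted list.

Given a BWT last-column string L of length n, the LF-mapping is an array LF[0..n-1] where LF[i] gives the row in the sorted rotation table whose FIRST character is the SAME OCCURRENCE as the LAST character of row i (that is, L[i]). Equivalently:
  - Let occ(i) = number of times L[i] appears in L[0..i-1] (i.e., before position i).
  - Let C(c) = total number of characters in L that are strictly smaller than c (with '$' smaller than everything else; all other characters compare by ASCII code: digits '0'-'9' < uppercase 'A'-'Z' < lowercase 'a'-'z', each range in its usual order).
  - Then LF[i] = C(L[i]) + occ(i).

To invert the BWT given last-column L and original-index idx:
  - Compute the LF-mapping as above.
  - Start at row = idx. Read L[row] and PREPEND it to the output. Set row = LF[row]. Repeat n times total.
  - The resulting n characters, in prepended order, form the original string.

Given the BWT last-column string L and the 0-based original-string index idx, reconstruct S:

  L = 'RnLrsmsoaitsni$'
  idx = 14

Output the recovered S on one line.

Answer: transmissionLR$

Derivation:
LF mapping: 2 7 1 10 11 6 12 9 3 4 14 13 8 5 0
Walk LF starting at row 14, prepending L[row]:
  step 1: row=14, L[14]='$', prepend. Next row=LF[14]=0
  step 2: row=0, L[0]='R', prepend. Next row=LF[0]=2
  step 3: row=2, L[2]='L', prepend. Next row=LF[2]=1
  step 4: row=1, L[1]='n', prepend. Next row=LF[1]=7
  step 5: row=7, L[7]='o', prepend. Next row=LF[7]=9
  step 6: row=9, L[9]='i', prepend. Next row=LF[9]=4
  step 7: row=4, L[4]='s', prepend. Next row=LF[4]=11
  step 8: row=11, L[11]='s', prepend. Next row=LF[11]=13
  step 9: row=13, L[13]='i', prepend. Next row=LF[13]=5
  step 10: row=5, L[5]='m', prepend. Next row=LF[5]=6
  step 11: row=6, L[6]='s', prepend. Next row=LF[6]=12
  step 12: row=12, L[12]='n', prepend. Next row=LF[12]=8
  step 13: row=8, L[8]='a', prepend. Next row=LF[8]=3
  step 14: row=3, L[3]='r', prepend. Next row=LF[3]=10
  step 15: row=10, L[10]='t', prepend. Next row=LF[10]=14
Reversed output: transmissionLR$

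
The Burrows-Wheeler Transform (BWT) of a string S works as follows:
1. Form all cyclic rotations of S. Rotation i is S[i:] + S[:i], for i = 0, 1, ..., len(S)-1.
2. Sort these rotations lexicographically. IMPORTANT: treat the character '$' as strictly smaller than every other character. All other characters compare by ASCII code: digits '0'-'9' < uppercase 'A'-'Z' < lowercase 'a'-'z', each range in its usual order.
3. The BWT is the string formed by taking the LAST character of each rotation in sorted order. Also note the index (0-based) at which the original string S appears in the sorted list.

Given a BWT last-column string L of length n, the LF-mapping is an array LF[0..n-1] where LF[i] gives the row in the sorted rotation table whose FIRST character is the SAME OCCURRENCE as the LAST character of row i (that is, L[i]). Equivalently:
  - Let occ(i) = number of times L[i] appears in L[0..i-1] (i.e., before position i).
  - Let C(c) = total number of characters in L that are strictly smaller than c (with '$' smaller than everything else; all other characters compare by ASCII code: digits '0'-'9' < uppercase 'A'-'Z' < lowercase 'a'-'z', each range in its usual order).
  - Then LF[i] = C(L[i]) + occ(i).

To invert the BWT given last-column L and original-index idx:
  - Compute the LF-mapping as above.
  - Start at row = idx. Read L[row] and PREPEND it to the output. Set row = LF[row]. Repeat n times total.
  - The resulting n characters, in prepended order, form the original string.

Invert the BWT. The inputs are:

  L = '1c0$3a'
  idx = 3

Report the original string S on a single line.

Answer: 3ac01$

Derivation:
LF mapping: 2 5 1 0 3 4
Walk LF starting at row 3, prepending L[row]:
  step 1: row=3, L[3]='$', prepend. Next row=LF[3]=0
  step 2: row=0, L[0]='1', prepend. Next row=LF[0]=2
  step 3: row=2, L[2]='0', prepend. Next row=LF[2]=1
  step 4: row=1, L[1]='c', prepend. Next row=LF[1]=5
  step 5: row=5, L[5]='a', prepend. Next row=LF[5]=4
  step 6: row=4, L[4]='3', prepend. Next row=LF[4]=3
Reversed output: 3ac01$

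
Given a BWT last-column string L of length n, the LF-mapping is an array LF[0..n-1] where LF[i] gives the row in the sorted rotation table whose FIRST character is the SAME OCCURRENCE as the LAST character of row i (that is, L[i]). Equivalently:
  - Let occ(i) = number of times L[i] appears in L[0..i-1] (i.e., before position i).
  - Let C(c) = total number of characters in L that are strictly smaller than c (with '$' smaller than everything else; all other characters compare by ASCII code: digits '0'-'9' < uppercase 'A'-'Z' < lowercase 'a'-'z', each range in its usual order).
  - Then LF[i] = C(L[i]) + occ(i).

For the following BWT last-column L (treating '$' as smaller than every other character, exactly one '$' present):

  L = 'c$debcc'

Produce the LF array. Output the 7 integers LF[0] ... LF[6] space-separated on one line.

Answer: 2 0 5 6 1 3 4

Derivation:
Char counts: '$':1, 'b':1, 'c':3, 'd':1, 'e':1
C (first-col start): C('$')=0, C('b')=1, C('c')=2, C('d')=5, C('e')=6
L[0]='c': occ=0, LF[0]=C('c')+0=2+0=2
L[1]='$': occ=0, LF[1]=C('$')+0=0+0=0
L[2]='d': occ=0, LF[2]=C('d')+0=5+0=5
L[3]='e': occ=0, LF[3]=C('e')+0=6+0=6
L[4]='b': occ=0, LF[4]=C('b')+0=1+0=1
L[5]='c': occ=1, LF[5]=C('c')+1=2+1=3
L[6]='c': occ=2, LF[6]=C('c')+2=2+2=4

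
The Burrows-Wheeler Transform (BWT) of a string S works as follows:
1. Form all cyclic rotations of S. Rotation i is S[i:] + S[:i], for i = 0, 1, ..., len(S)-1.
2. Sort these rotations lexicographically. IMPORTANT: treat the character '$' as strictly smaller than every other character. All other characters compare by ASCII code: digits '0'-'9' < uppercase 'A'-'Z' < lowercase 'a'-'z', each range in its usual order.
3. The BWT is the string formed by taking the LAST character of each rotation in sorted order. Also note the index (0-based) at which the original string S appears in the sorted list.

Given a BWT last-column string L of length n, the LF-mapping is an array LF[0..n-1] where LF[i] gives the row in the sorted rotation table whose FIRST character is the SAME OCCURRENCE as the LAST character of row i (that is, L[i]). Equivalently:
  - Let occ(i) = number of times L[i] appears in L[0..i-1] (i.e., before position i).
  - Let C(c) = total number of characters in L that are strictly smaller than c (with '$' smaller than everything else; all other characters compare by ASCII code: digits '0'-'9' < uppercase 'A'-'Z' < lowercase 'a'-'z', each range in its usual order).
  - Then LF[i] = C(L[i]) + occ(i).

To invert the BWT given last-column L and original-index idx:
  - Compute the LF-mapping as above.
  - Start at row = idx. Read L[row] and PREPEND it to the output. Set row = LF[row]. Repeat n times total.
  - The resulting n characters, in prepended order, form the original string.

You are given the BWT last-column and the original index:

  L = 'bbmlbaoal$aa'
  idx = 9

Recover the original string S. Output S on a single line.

LF mapping: 5 6 10 8 7 1 11 2 9 0 3 4
Walk LF starting at row 9, prepending L[row]:
  step 1: row=9, L[9]='$', prepend. Next row=LF[9]=0
  step 2: row=0, L[0]='b', prepend. Next row=LF[0]=5
  step 3: row=5, L[5]='a', prepend. Next row=LF[5]=1
  step 4: row=1, L[1]='b', prepend. Next row=LF[1]=6
  step 5: row=6, L[6]='o', prepend. Next row=LF[6]=11
  step 6: row=11, L[11]='a', prepend. Next row=LF[11]=4
  step 7: row=4, L[4]='b', prepend. Next row=LF[4]=7
  step 8: row=7, L[7]='a', prepend. Next row=LF[7]=2
  step 9: row=2, L[2]='m', prepend. Next row=LF[2]=10
  step 10: row=10, L[10]='a', prepend. Next row=LF[10]=3
  step 11: row=3, L[3]='l', prepend. Next row=LF[3]=8
  step 12: row=8, L[8]='l', prepend. Next row=LF[8]=9
Reversed output: llamabaobab$

Answer: llamabaobab$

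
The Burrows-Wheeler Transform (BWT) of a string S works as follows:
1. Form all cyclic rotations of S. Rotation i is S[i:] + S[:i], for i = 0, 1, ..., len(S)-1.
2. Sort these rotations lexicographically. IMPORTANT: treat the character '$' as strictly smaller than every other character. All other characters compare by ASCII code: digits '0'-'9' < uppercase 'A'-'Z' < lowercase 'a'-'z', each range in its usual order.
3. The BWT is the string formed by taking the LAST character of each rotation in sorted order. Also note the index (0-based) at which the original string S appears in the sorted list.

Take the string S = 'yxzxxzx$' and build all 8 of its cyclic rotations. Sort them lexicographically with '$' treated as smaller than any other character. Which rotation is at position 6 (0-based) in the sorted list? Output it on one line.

All 8 rotations (rotation i = S[i:]+S[:i]):
  rot[0] = yxzxxzx$
  rot[1] = xzxxzx$y
  rot[2] = zxxzx$yx
  rot[3] = xxzx$yxz
  rot[4] = xzx$yxzx
  rot[5] = zx$yxzxx
  rot[6] = x$yxzxxz
  rot[7] = $yxzxxzx
Sorted (with $ < everything):
  sorted[0] = $yxzxxzx
  sorted[1] = x$yxzxxz
  sorted[2] = xxzx$yxz
  sorted[3] = xzx$yxzx
  sorted[4] = xzxxzx$y
  sorted[5] = yxzxxzx$
  sorted[6] = zx$yxzxx
  sorted[7] = zxxzx$yx
sorted[6] = zx$yxzxx

Answer: zx$yxzxx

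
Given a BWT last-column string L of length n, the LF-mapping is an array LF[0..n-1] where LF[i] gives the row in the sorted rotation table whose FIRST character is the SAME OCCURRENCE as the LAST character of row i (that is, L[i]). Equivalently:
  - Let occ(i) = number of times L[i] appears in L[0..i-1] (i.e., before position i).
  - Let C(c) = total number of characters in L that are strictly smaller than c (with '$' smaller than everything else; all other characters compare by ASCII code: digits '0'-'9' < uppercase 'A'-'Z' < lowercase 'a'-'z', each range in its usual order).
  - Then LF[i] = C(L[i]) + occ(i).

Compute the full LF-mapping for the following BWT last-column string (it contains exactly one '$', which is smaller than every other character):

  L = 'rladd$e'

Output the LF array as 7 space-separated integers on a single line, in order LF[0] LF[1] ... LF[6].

Answer: 6 5 1 2 3 0 4

Derivation:
Char counts: '$':1, 'a':1, 'd':2, 'e':1, 'l':1, 'r':1
C (first-col start): C('$')=0, C('a')=1, C('d')=2, C('e')=4, C('l')=5, C('r')=6
L[0]='r': occ=0, LF[0]=C('r')+0=6+0=6
L[1]='l': occ=0, LF[1]=C('l')+0=5+0=5
L[2]='a': occ=0, LF[2]=C('a')+0=1+0=1
L[3]='d': occ=0, LF[3]=C('d')+0=2+0=2
L[4]='d': occ=1, LF[4]=C('d')+1=2+1=3
L[5]='$': occ=0, LF[5]=C('$')+0=0+0=0
L[6]='e': occ=0, LF[6]=C('e')+0=4+0=4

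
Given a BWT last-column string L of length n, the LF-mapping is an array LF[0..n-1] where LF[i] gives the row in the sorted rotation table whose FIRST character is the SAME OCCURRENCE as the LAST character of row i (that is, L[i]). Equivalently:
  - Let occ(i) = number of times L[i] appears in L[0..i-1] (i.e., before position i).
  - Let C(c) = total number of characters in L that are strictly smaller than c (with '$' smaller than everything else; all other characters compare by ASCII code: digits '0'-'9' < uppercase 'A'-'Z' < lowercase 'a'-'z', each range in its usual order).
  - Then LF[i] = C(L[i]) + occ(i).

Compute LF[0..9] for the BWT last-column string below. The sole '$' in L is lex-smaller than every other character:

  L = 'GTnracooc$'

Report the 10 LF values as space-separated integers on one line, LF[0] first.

Answer: 1 2 6 9 3 4 7 8 5 0

Derivation:
Char counts: '$':1, 'G':1, 'T':1, 'a':1, 'c':2, 'n':1, 'o':2, 'r':1
C (first-col start): C('$')=0, C('G')=1, C('T')=2, C('a')=3, C('c')=4, C('n')=6, C('o')=7, C('r')=9
L[0]='G': occ=0, LF[0]=C('G')+0=1+0=1
L[1]='T': occ=0, LF[1]=C('T')+0=2+0=2
L[2]='n': occ=0, LF[2]=C('n')+0=6+0=6
L[3]='r': occ=0, LF[3]=C('r')+0=9+0=9
L[4]='a': occ=0, LF[4]=C('a')+0=3+0=3
L[5]='c': occ=0, LF[5]=C('c')+0=4+0=4
L[6]='o': occ=0, LF[6]=C('o')+0=7+0=7
L[7]='o': occ=1, LF[7]=C('o')+1=7+1=8
L[8]='c': occ=1, LF[8]=C('c')+1=4+1=5
L[9]='$': occ=0, LF[9]=C('$')+0=0+0=0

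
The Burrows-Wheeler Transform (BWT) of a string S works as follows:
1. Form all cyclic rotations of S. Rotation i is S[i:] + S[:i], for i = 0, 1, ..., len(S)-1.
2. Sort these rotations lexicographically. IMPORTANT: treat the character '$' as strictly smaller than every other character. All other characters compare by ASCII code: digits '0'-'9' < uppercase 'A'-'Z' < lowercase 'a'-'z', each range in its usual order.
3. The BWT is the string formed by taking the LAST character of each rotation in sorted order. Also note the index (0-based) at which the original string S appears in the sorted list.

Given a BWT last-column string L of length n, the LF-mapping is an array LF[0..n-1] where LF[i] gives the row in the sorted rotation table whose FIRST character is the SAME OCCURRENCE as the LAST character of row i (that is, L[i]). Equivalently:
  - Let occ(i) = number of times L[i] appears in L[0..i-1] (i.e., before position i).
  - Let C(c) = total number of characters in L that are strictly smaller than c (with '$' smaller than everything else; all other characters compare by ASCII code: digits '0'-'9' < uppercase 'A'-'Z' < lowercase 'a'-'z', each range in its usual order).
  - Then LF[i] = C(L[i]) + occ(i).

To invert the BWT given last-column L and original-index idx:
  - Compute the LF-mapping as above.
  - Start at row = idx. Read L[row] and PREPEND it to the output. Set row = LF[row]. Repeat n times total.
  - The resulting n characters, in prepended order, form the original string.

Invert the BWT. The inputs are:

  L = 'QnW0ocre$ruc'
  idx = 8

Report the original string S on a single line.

LF mapping: 2 7 3 1 8 4 9 6 0 10 11 5
Walk LF starting at row 8, prepending L[row]:
  step 1: row=8, L[8]='$', prepend. Next row=LF[8]=0
  step 2: row=0, L[0]='Q', prepend. Next row=LF[0]=2
  step 3: row=2, L[2]='W', prepend. Next row=LF[2]=3
  step 4: row=3, L[3]='0', prepend. Next row=LF[3]=1
  step 5: row=1, L[1]='n', prepend. Next row=LF[1]=7
  step 6: row=7, L[7]='e', prepend. Next row=LF[7]=6
  step 7: row=6, L[6]='r', prepend. Next row=LF[6]=9
  step 8: row=9, L[9]='r', prepend. Next row=LF[9]=10
  step 9: row=10, L[10]='u', prepend. Next row=LF[10]=11
  step 10: row=11, L[11]='c', prepend. Next row=LF[11]=5
  step 11: row=5, L[5]='c', prepend. Next row=LF[5]=4
  step 12: row=4, L[4]='o', prepend. Next row=LF[4]=8
Reversed output: occurren0WQ$

Answer: occurren0WQ$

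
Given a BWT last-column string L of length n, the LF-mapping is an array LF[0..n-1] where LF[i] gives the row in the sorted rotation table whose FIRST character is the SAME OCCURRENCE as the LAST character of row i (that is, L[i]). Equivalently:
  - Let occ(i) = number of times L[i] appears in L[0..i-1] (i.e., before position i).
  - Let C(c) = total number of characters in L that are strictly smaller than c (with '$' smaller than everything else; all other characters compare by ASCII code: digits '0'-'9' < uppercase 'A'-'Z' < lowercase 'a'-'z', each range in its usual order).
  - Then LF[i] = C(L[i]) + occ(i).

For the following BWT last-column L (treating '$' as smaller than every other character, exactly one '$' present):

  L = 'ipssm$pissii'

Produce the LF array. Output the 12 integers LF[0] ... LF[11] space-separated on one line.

Answer: 1 6 8 9 5 0 7 2 10 11 3 4

Derivation:
Char counts: '$':1, 'i':4, 'm':1, 'p':2, 's':4
C (first-col start): C('$')=0, C('i')=1, C('m')=5, C('p')=6, C('s')=8
L[0]='i': occ=0, LF[0]=C('i')+0=1+0=1
L[1]='p': occ=0, LF[1]=C('p')+0=6+0=6
L[2]='s': occ=0, LF[2]=C('s')+0=8+0=8
L[3]='s': occ=1, LF[3]=C('s')+1=8+1=9
L[4]='m': occ=0, LF[4]=C('m')+0=5+0=5
L[5]='$': occ=0, LF[5]=C('$')+0=0+0=0
L[6]='p': occ=1, LF[6]=C('p')+1=6+1=7
L[7]='i': occ=1, LF[7]=C('i')+1=1+1=2
L[8]='s': occ=2, LF[8]=C('s')+2=8+2=10
L[9]='s': occ=3, LF[9]=C('s')+3=8+3=11
L[10]='i': occ=2, LF[10]=C('i')+2=1+2=3
L[11]='i': occ=3, LF[11]=C('i')+3=1+3=4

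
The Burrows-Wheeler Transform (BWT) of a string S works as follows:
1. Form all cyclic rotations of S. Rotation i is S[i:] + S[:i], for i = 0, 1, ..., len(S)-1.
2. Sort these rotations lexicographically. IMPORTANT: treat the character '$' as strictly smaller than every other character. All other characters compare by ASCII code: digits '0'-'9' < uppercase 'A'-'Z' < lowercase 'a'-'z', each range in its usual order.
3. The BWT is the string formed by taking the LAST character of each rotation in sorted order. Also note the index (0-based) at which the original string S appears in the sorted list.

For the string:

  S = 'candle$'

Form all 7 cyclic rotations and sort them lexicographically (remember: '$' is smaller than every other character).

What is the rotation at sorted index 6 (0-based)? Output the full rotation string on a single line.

All 7 rotations (rotation i = S[i:]+S[:i]):
  rot[0] = candle$
  rot[1] = andle$c
  rot[2] = ndle$ca
  rot[3] = dle$can
  rot[4] = le$cand
  rot[5] = e$candl
  rot[6] = $candle
Sorted (with $ < everything):
  sorted[0] = $candle
  sorted[1] = andle$c
  sorted[2] = candle$
  sorted[3] = dle$can
  sorted[4] = e$candl
  sorted[5] = le$cand
  sorted[6] = ndle$ca
sorted[6] = ndle$ca

Answer: ndle$ca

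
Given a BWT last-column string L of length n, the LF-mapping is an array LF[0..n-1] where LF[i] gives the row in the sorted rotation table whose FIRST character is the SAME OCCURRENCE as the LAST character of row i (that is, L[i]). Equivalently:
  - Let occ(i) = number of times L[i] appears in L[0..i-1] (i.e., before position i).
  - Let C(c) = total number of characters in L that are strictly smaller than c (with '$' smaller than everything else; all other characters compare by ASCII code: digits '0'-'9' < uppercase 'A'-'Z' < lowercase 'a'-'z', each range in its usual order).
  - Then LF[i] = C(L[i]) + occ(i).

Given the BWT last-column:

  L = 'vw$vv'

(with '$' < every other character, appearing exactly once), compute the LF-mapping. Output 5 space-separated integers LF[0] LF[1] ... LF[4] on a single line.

Char counts: '$':1, 'v':3, 'w':1
C (first-col start): C('$')=0, C('v')=1, C('w')=4
L[0]='v': occ=0, LF[0]=C('v')+0=1+0=1
L[1]='w': occ=0, LF[1]=C('w')+0=4+0=4
L[2]='$': occ=0, LF[2]=C('$')+0=0+0=0
L[3]='v': occ=1, LF[3]=C('v')+1=1+1=2
L[4]='v': occ=2, LF[4]=C('v')+2=1+2=3

Answer: 1 4 0 2 3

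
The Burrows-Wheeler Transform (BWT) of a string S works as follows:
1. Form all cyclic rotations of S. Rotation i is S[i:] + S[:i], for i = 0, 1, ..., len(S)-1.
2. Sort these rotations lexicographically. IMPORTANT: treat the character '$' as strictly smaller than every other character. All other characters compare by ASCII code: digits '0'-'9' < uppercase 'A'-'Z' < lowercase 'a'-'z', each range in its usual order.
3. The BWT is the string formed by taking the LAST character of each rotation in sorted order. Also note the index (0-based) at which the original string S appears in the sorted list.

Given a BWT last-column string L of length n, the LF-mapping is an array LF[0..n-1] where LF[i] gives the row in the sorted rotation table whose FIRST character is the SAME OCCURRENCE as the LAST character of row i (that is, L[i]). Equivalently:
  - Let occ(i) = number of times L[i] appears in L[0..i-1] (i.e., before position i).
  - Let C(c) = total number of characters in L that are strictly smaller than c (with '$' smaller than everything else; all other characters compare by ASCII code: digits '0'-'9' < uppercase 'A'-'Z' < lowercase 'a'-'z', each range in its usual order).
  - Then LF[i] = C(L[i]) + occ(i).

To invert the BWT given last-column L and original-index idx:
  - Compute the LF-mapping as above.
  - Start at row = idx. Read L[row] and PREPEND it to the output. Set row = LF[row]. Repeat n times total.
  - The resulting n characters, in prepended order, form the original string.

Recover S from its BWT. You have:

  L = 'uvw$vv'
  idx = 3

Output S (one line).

Answer: vvwvu$

Derivation:
LF mapping: 1 2 5 0 3 4
Walk LF starting at row 3, prepending L[row]:
  step 1: row=3, L[3]='$', prepend. Next row=LF[3]=0
  step 2: row=0, L[0]='u', prepend. Next row=LF[0]=1
  step 3: row=1, L[1]='v', prepend. Next row=LF[1]=2
  step 4: row=2, L[2]='w', prepend. Next row=LF[2]=5
  step 5: row=5, L[5]='v', prepend. Next row=LF[5]=4
  step 6: row=4, L[4]='v', prepend. Next row=LF[4]=3
Reversed output: vvwvu$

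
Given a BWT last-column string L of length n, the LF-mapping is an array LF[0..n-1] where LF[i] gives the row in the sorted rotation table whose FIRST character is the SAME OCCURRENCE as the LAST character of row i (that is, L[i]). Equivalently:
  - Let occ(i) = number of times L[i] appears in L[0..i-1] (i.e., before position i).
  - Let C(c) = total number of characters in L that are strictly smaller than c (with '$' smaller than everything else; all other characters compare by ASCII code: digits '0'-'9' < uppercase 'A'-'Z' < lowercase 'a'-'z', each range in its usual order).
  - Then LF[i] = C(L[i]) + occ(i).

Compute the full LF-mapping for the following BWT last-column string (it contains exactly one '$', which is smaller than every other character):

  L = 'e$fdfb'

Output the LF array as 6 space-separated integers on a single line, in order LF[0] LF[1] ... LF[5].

Answer: 3 0 4 2 5 1

Derivation:
Char counts: '$':1, 'b':1, 'd':1, 'e':1, 'f':2
C (first-col start): C('$')=0, C('b')=1, C('d')=2, C('e')=3, C('f')=4
L[0]='e': occ=0, LF[0]=C('e')+0=3+0=3
L[1]='$': occ=0, LF[1]=C('$')+0=0+0=0
L[2]='f': occ=0, LF[2]=C('f')+0=4+0=4
L[3]='d': occ=0, LF[3]=C('d')+0=2+0=2
L[4]='f': occ=1, LF[4]=C('f')+1=4+1=5
L[5]='b': occ=0, LF[5]=C('b')+0=1+0=1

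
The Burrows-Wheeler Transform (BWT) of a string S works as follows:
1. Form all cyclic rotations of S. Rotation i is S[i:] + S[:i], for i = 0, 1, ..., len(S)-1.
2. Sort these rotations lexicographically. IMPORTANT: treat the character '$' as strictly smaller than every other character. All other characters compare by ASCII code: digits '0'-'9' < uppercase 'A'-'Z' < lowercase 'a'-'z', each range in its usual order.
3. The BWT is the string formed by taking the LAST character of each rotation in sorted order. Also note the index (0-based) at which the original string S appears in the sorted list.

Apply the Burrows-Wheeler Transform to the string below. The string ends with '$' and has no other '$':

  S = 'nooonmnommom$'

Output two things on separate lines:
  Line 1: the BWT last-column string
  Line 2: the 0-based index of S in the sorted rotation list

Answer: moonmom$mnoon
7

Derivation:
All 13 rotations (rotation i = S[i:]+S[:i]):
  rot[0] = nooonmnommom$
  rot[1] = ooonmnommom$n
  rot[2] = oonmnommom$no
  rot[3] = onmnommom$noo
  rot[4] = nmnommom$nooo
  rot[5] = mnommom$nooon
  rot[6] = nommom$nooonm
  rot[7] = ommom$nooonmn
  rot[8] = mmom$nooonmno
  rot[9] = mom$nooonmnom
  rot[10] = om$nooonmnomm
  rot[11] = m$nooonmnommo
  rot[12] = $nooonmnommom
Sorted (with $ < everything):
  sorted[0] = $nooonmnommom  (last char: 'm')
  sorted[1] = m$nooonmnommo  (last char: 'o')
  sorted[2] = mmom$nooonmno  (last char: 'o')
  sorted[3] = mnommom$nooon  (last char: 'n')
  sorted[4] = mom$nooonmnom  (last char: 'm')
  sorted[5] = nmnommom$nooo  (last char: 'o')
  sorted[6] = nommom$nooonm  (last char: 'm')
  sorted[7] = nooonmnommom$  (last char: '$')
  sorted[8] = om$nooonmnomm  (last char: 'm')
  sorted[9] = ommom$nooonmn  (last char: 'n')
  sorted[10] = onmnommom$noo  (last char: 'o')
  sorted[11] = oonmnommom$no  (last char: 'o')
  sorted[12] = ooonmnommom$n  (last char: 'n')
Last column: moonmom$mnoon
Original string S is at sorted index 7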